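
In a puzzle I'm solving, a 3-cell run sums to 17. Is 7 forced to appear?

No

Counterexample: {2,6,9} sums to 17 without using 7.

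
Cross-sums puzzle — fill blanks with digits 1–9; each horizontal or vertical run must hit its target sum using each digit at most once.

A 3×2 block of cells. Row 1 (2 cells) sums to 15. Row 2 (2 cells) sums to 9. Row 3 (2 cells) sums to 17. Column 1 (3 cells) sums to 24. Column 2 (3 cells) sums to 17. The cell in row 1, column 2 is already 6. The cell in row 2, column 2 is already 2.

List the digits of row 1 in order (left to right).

9 6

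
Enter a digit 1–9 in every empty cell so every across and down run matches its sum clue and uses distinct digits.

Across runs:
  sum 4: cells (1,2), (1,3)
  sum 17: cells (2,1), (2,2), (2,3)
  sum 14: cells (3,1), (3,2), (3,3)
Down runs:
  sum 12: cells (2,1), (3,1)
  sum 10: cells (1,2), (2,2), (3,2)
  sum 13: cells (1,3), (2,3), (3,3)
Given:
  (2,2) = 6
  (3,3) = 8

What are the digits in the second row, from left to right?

4 in 2 cells must be {1,3}.
Given what's placed, (3,2) must be 1 to fit the 14 across and 10 down.
(1,2) = 10 − 7 = 3 completes the 10 down.
(1,3) = 4 − 3 = 1 completes the 4 across.
(2,3) = 13 − 9 = 4 completes the 13 down.
(3,1) = 14 − 9 = 5 completes the 14 across.
(2,1) = 17 − 10 = 7 completes the 17 across.

7, 6, 4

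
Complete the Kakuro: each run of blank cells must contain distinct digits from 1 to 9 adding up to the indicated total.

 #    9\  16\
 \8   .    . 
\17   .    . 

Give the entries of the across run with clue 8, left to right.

1, 7

17 in 2 cells must be {8,9}; 16 in 2 cells must be {7,9}.
The 8 across and the 16 down share only 7, so R1C2 = 7.
The 17 across and the 9 down share only 8, so R2C1 = 8.
R2C2 = 17 − 8 = 9 completes the 17 across.
R1C1 = 8 − 7 = 1 completes the 8 across.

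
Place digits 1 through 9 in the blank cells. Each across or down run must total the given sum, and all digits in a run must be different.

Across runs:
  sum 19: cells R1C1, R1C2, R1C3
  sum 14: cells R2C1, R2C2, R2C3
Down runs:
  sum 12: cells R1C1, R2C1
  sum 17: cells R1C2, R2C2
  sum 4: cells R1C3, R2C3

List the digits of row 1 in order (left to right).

7, 9, 3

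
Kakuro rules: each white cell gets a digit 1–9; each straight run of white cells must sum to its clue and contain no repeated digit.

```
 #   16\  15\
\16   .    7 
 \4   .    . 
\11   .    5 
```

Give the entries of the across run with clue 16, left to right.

16 in 2 cells must be {7,9}; 4 in 2 cells must be {1,3}.
R1C1 = 16 − 7 = 9 completes the 16 across.
R2C2 = 15 − 12 = 3 completes the 15 down.
R3C1 = 11 − 5 = 6 completes the 11 across.
R2C1 = 4 − 3 = 1 completes the 4 across.

9 7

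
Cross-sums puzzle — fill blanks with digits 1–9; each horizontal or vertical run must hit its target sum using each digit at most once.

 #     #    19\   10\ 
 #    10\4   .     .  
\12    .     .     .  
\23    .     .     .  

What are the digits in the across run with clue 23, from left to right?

8 9 6

4 in 2 cells must be {1,3}; 23 in 3 cells must be {6,8,9}.
Only 3 fits R1C2 under both its across sum 4 and down sum 19.
R1C3 = 4 − 3 = 1 completes the 4 across.
Given what's placed, R3C2 must be 9 to fit the 23 across and 19 down.
R3C3 = 6: the only remaining digit allowed by both the 23 across and the 10 down.
R2C2 = 19 − 12 = 7 completes the 19 down.
R2C3 = 10 − 7 = 3 completes the 10 down.
R3C1 = 23 − 15 = 8 completes the 23 across.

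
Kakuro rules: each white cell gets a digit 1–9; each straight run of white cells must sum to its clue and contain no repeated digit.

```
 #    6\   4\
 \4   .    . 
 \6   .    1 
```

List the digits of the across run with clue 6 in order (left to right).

5 1

4 in 2 cells must be {1,3}.
The 4 across and the 6 down share only 1, so R1C1 = 1.
R1C2 = 4 − 1 = 3 completes the 4 across.
R2C1 = 6 − 1 = 5 completes the 6 across.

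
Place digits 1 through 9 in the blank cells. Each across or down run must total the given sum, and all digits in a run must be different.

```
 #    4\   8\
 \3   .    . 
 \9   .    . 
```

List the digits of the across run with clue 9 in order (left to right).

3 6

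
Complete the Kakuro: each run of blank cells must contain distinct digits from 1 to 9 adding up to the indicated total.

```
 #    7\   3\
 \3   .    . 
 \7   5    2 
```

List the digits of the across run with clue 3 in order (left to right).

2 1

3 in 2 cells must be {1,2}.
R1C1 = 7 − 5 = 2 completes the 7 down.
R1C2 = 3 − 2 = 1 completes the 3 across.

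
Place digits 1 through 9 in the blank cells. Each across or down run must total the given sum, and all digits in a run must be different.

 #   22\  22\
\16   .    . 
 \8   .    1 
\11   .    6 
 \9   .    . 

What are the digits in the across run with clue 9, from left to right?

1 8

16 in 2 cells must be {7,9}.
Given what's placed, R1C2 must be 7 to fit the 16 across and 22 down.
R2C1 = 8 − 1 = 7 completes the 8 across.
R3C1 = 11 − 6 = 5 completes the 11 across.
R4C2 = 22 − 14 = 8 completes the 22 down.
R1C1 = 16 − 7 = 9 completes the 16 across.
R4C1 = 9 − 8 = 1 completes the 9 across.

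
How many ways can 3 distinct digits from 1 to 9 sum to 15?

8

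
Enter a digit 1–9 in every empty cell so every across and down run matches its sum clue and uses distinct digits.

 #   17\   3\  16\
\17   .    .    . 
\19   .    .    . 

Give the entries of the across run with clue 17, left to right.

9 1 7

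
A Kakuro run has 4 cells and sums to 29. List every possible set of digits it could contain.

4 distinct digits from 1–9 sum between 10 and 30.
Only one set works: {5,7,8,9}.

{5,7,8,9}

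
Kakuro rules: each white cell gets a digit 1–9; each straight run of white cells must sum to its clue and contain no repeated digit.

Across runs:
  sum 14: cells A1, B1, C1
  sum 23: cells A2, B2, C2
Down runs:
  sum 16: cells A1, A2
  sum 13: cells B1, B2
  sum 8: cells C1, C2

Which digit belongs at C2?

23 in 3 cells must be {6,8,9}; 16 in 2 cells must be {7,9}.
The 23 across and the 16 down share only 9, so A2 = 9.
Given what's placed, C2 must be 6 to fit the 23 across and 8 down.
A1 = 16 − 9 = 7 completes the 16 down.
C1 = 8 − 6 = 2 completes the 8 down.
B2 = 23 − 15 = 8 completes the 23 across.
B1 = 14 − 9 = 5 completes the 14 across.

6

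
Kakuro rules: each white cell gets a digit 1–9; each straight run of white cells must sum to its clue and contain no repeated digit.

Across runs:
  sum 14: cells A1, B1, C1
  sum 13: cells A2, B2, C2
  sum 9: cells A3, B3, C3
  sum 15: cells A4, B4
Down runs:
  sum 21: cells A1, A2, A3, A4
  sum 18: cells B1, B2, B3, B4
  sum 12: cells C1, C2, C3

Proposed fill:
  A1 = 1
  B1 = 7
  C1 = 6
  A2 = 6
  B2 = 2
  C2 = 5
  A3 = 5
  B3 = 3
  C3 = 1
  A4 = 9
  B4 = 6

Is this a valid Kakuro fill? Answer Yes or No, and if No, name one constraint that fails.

Yes

Across: 1+7+6=14; 6+2+5=13; 5+3+1=9; 9+6=15. Down: 1+6+5+9=21; 7+2+3+6=18; 6+5+1=12. No digit repeats within any run.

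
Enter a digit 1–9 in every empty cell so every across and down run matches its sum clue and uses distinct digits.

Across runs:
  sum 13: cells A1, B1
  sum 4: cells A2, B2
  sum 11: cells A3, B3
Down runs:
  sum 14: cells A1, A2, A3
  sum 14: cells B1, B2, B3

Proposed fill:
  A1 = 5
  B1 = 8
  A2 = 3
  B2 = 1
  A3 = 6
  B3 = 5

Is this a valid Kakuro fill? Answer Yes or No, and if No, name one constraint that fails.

Yes

Across: 5+8=13; 3+1=4; 6+5=11. Down: 5+3+6=14; 8+1+5=14. No digit repeats within any run.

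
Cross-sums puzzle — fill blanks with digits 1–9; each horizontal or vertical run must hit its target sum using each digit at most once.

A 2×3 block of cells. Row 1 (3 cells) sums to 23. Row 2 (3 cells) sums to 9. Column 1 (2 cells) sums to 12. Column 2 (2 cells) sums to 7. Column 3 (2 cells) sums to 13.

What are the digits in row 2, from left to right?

3, 1, 5

23 in 3 cells must be {6,8,9}.
The 23 across and the 7 down share only 6, so (1,2) = 6.
(2,2) = 7 − 6 = 1 completes the 7 down.
Nothing is forced directly, so branch on (2,1), whose candidates are 3 or 5. If (2,1) = 5: then (1,1) would have to be in {8,9} for the 23 across but in {7} for the 12 down — contradiction. So (2,1) = 3.
(1,1) = 12 − 3 = 9 completes the 12 down.
(1,3) = 23 − 15 = 8 completes the 23 across.
(2,3) = 9 − 4 = 5 completes the 9 across.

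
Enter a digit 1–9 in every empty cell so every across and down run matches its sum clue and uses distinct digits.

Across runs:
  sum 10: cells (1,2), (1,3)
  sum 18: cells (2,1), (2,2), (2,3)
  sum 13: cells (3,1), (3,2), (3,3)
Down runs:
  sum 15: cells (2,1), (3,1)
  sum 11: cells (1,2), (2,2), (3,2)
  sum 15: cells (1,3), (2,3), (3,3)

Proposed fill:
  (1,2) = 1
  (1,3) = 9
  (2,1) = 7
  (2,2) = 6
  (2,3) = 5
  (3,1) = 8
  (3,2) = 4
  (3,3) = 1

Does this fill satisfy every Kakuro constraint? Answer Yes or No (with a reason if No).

Across: 1+9=10; 7+6+5=18; 8+4+1=13. Down: 7+8=15; 1+6+4=11; 9+5+1=15. No digit repeats within any run.

Yes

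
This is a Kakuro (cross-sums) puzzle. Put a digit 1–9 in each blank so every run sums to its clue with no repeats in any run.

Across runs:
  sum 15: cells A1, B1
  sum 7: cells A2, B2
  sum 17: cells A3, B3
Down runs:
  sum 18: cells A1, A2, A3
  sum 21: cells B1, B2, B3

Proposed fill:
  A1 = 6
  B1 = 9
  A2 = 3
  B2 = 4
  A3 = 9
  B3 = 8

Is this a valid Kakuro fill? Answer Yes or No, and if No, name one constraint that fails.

Yes

Across: 6+9=15; 3+4=7; 9+8=17. Down: 6+3+9=18; 9+4+8=21. No digit repeats within any run.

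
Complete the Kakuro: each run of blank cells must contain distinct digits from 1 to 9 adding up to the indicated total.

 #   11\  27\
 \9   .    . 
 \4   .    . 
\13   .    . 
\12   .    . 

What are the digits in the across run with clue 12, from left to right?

3, 9

4 in 2 cells must be {1,3}; 11 in 4 cells must be {1,2,3,5}.
Only 3 fits R2C2 under both its across sum 4 and down sum 27.
The 13 across and the 11 down share only 5, so R3C1 = 5.
R3C2 = 13 − 5 = 8 completes the 13 across.
R4C1 = 3: the only remaining digit allowed by both the 12 across and the 11 down.
R4C2 = 12 − 3 = 9 completes the 12 across.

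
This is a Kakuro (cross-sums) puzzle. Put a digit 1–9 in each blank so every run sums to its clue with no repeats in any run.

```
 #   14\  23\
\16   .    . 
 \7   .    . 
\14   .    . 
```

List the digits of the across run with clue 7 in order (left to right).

16 in 2 cells must be {7,9}; 23 in 3 cells must be {6,8,9}.
The 16 across and the 23 down share only 9, so R1C2 = 9.
Given what's placed, R2C2 must be 6 to fit the 7 across and 23 down.
R3C2 = 23 − 15 = 8 completes the 23 down.
R1C1 = 16 − 9 = 7 completes the 16 across.
R2C1 = 7 − 6 = 1 completes the 7 across.
R3C1 = 14 − 8 = 6 completes the 14 across.

1 6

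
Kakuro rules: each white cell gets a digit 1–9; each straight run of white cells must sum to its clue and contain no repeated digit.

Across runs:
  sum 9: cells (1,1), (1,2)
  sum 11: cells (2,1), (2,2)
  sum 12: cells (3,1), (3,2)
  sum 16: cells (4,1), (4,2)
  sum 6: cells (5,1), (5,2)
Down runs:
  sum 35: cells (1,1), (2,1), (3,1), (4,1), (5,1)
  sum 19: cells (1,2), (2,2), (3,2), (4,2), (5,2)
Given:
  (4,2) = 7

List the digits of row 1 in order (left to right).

7 2

16 in 2 cells must be {7,9}; 35 in 5 cells must be {5,6,7,8,9}.
(4,1) = 16 − 7 = 9 completes the 16 across.
Given what's placed, (5,1) must be 5 to fit the 6 across and 35 down.
(5,2) = 6 − 5 = 1 completes the 6 across.
Nothing is forced directly, so branch on (1,1), whose candidates are 6 or 7 or 8. If (1,1) = 6: that forces (1,2) = 3, after which (3,2) would have to be in {3,4,5,7,8,9} for the 12 across but in {2,6} for the 19 down — contradiction. If (1,1) = 8: then (1,2) would have to be in {1} for the 9 across but in {2,3,4,5,6} for the 19 down — contradiction. So (1,1) = 7.
(1,2) = 9 − 7 = 2 completes the 9 across.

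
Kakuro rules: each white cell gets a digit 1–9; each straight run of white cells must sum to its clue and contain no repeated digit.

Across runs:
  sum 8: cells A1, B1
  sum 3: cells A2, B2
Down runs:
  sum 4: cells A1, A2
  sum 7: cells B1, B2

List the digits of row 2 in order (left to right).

1 2

3 in 2 cells must be {1,2}; 4 in 2 cells must be {1,3}.
The 3 across and the 4 down share only 1, so A2 = 1.
B2 = 3 − 1 = 2 completes the 3 across.
A1 = 4 − 1 = 3 completes the 4 down.
B1 = 8 − 3 = 5 completes the 8 across.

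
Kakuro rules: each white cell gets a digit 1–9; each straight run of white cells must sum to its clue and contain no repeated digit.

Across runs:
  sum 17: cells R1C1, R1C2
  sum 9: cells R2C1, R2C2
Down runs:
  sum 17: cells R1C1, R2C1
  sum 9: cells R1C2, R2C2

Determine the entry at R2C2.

17 in 2 cells must be {8,9}.
The 17 across and the 9 down share only 8, so R1C2 = 8.
The 9 across and the 17 down share only 8, so R2C1 = 8.
R2C2 = 9 − 8 = 1 completes the 9 across.
R1C1 = 17 − 8 = 9 completes the 17 across.

1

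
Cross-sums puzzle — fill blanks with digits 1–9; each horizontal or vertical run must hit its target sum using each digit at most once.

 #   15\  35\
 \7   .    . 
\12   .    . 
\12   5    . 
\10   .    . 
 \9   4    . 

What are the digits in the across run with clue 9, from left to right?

15 in 5 cells must be {1,2,3,4,5}; 35 in 5 cells must be {5,6,7,8,9}.
R2C1 = 3: the only remaining digit allowed by both the 12 across and the 15 down.
R2C2 = 12 − 3 = 9 completes the 12 across.
R3C2 = 12 − 5 = 7 completes the 12 across.
R5C2 = 9 − 4 = 5 completes the 9 across.

4 5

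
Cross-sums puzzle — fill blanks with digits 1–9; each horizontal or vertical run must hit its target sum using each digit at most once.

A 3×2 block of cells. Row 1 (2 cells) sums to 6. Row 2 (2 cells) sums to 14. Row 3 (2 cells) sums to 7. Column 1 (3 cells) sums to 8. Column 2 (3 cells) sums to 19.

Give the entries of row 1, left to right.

2 4

The 14 across and the 8 down share only 5, so (2,1) = 5.
(2,2) = 14 − 5 = 9 completes the 14 across.
Nothing is forced directly, so branch on (1,1), whose candidates are 1 or 2. If (1,1) = 1: then (1,2) would have to be in {5} for the 6 across but in {2,3,4,6,7,8} for the 19 down — contradiction. So (1,1) = 2.
(1,2) = 6 − 2 = 4 completes the 6 across.
(3,1) = 8 − 7 = 1 completes the 8 down.
(3,2) = 7 − 1 = 6 completes the 7 across.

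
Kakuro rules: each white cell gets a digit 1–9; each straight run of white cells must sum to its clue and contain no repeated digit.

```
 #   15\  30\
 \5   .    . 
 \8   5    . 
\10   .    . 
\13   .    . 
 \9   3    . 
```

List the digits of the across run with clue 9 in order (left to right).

15 in 5 cells must be {1,2,3,4,5}.
R2C2 = 8 − 5 = 3 completes the 8 across.
R4C1 = 4: the only remaining digit allowed by both the 13 across and the 15 down.
R4C2 = 13 − 4 = 9 completes the 13 across.
R5C2 = 9 − 3 = 6 completes the 9 across.

3 6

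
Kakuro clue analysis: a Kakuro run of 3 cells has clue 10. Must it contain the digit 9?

No

Counterexample: {1,2,7} sums to 10 without using 9.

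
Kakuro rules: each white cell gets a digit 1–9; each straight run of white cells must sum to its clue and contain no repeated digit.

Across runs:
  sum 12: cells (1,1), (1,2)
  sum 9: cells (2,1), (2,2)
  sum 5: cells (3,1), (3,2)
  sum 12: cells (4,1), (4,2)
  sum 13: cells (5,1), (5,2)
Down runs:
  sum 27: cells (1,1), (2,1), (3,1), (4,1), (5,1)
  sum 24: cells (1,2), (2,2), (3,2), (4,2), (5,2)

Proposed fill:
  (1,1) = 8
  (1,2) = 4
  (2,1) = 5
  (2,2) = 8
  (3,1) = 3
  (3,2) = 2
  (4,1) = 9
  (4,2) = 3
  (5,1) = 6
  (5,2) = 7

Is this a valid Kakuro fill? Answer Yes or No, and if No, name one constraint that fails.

No — the across run (2,1)–(2,2) sums to 13, not 9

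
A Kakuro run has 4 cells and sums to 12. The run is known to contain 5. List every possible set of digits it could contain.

{1,2,4,5}

4 distinct digits from 1–9 sum between 10 and 30.
Keeping only sets containing 5.
Only one set works: {1,2,4,5}.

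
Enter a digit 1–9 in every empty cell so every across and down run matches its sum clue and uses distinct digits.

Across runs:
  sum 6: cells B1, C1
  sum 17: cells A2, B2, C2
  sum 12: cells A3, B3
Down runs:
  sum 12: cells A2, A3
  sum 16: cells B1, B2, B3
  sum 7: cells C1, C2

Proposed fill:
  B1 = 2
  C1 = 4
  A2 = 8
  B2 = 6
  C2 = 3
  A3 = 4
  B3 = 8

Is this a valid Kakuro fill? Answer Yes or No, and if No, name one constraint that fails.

Across: 2+4=6; 8+6+3=17; 4+8=12. Down: 8+4=12; 2+6+8=16; 4+3=7. No digit repeats within any run.

Yes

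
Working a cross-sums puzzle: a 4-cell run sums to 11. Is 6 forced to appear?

No

The only way to make 11 from 4 distinct digits is {1,2,3,5}, which does not contain 6.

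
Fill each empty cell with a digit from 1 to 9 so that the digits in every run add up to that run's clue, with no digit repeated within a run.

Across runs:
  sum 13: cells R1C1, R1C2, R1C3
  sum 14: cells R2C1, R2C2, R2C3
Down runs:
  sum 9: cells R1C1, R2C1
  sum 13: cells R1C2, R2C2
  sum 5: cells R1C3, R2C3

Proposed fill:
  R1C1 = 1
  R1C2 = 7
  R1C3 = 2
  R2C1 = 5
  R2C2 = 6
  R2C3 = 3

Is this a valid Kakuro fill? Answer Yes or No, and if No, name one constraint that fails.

No — the down run R1C1–R2C1 sums to 6, not 9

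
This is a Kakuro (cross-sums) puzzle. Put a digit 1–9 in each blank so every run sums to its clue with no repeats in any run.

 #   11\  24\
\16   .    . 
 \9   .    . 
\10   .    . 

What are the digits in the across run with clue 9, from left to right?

16 in 2 cells must be {7,9}; 24 in 3 cells must be {7,8,9}.
The 16 across and the 11 down share only 7, so R1C1 = 7.
R1C2 = 16 − 7 = 9 completes the 16 across.
Nothing is forced directly, so branch on R2C1, whose candidates are 1 or 3. If R2C1 = 3: then R2C2 would have to be in {6} for the 9 across but in {7,8} for the 24 down — contradiction. So R2C1 = 1.
R2C2 = 9 − 1 = 8 completes the 9 across.
R3C1 = 11 − 8 = 3 completes the 11 down.
R3C2 = 10 − 3 = 7 completes the 10 across.

1 8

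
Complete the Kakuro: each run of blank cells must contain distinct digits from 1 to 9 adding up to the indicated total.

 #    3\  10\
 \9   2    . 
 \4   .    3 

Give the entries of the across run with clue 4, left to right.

1 3

4 in 2 cells must be {1,3}; 3 in 2 cells must be {1,2}.
R1C2 = 9 − 2 = 7 completes the 9 across.
R2C1 = 4 − 3 = 1 completes the 4 across.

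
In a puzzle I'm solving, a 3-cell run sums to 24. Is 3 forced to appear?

No

The only way to make 24 from 3 distinct digits is {7,8,9}, which does not contain 3.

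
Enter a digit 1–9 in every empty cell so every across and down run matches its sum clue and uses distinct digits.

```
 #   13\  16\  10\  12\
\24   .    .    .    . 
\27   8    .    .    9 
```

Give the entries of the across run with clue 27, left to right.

8, 7, 3, 9

16 in 2 cells must be {7,9}.
R1C1 = 13 − 8 = 5 completes the 13 down.
R1C4 = 12 − 9 = 3 completes the 12 down.
Given what's placed, R2C2 must be 7 to fit the 27 across and 16 down.
R2C3 = 27 − 24 = 3 completes the 27 across.
R1C2 = 16 − 7 = 9 completes the 16 down.
R1C3 = 24 − 17 = 7 completes the 24 across.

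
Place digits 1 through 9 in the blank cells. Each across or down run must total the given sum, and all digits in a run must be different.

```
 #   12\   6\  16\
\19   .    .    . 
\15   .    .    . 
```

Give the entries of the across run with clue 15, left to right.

16 in 2 cells must be {7,9}.
Nothing is forced directly, so branch on R1C2, whose candidates are 2 or 4 or 5. If R1C2 = 2: that forces R1C3 = 9, R2C2 = 4, after which R2C3 would have to be in {2,3,5,6,8,9} for the 15 across but in {7} for the 16 down — contradiction. If R1C2 = 5: that forces R1C1 = 8, after which R1C3 would have to be in {6} for the 19 across but in {7,9} for the 16 down — contradiction. So R1C2 = 4.
R2C2 = 6 − 4 = 2 completes the 6 down.
Nothing is forced directly, so branch on R1C3, whose candidates are 7 or 9. If R1C3 = 9: then R1C1 would have to be in {6} for the 19 across but in {3,4,5,7,8,9} for the 12 down — contradiction. So R1C3 = 7.
R1C1 = 19 − 11 = 8 completes the 19 across.
R2C1 = 12 − 8 = 4 completes the 12 down.
R2C3 = 15 − 6 = 9 completes the 15 across.

4, 2, 9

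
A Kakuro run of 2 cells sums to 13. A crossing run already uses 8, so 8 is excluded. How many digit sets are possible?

2

2 distinct digits from 1–9 sum between 3 and 17.
Dropping sets that contain 8.
Enumerating: {4,9}, {6,7}.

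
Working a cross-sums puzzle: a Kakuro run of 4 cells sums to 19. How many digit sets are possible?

11

4 distinct digits from 1–9 sum between 10 and 30.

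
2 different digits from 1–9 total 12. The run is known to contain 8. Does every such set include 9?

No

The only way to make 12 from 2 distinct digits under that restriction is {4,8}, which does not contain 9.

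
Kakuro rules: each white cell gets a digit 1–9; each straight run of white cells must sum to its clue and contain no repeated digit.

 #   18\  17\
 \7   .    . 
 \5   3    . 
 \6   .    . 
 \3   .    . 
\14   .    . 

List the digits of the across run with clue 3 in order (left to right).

3 in 2 cells must be {1,2}.
R2C2 = 5 − 3 = 2 completes the 5 across.
R4C2 = 1: the only remaining digit allowed by both the 3 across and the 17 down.
R4C1 = 3 − 1 = 2 completes the 3 across.

2 1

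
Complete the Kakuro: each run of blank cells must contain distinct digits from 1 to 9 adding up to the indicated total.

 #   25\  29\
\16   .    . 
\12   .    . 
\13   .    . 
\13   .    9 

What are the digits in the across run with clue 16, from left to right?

16 in 2 cells must be {7,9}; 29 in 4 cells must be {5,7,8,9}.
R1C2 = 7: the only remaining digit allowed by both the 16 across and the 29 down.
R4C1 = 13 − 9 = 4 completes the 13 across.
R1C1 = 16 − 7 = 9 completes the 16 across.
No cell is forced outright now. R2C1 can only be 5 or 7 (the digits allowed by both its 12 across and its 25 down). If R2C1 = 5: then R2C2 would have to be in {7} for the 12 across but in {5,8} for the 29 down — contradiction. So R2C1 = 7.
R2C2 = 12 − 7 = 5 completes the 12 across.
R3C1 = 25 − 20 = 5 completes the 25 down.
R3C2 = 13 − 5 = 8 completes the 13 across.

9, 7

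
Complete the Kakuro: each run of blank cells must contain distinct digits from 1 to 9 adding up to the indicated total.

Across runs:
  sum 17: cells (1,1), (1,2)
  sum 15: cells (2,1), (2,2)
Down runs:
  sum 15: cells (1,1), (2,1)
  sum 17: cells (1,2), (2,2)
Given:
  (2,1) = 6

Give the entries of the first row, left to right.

17 in 2 cells must be {8,9}.
(1,1) = 15 − 6 = 9 completes the 15 down.
(1,2) = 17 − 9 = 8 completes the 17 across.
(2,2) = 15 − 6 = 9 completes the 15 across.

9 8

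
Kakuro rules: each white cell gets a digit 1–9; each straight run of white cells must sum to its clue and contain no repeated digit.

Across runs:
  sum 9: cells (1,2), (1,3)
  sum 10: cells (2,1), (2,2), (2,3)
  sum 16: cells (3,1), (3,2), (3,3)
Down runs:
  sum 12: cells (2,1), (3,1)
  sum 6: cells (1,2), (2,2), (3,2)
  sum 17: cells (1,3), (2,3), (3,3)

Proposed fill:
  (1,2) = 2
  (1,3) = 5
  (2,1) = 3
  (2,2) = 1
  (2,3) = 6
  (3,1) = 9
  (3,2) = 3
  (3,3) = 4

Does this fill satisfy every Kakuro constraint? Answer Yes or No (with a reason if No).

No — the across run (1,2)–(1,3) sums to 7, not 9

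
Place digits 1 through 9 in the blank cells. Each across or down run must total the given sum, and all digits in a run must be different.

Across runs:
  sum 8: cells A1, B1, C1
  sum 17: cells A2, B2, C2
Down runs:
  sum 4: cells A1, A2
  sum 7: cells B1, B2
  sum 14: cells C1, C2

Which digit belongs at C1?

4 in 2 cells must be {1,3}.
The 8 across and the 14 down share only 5, so C1 = 5.
C2 = 14 − 5 = 9 completes the 14 down.
Given what's placed, A1 must be 1 to fit the 8 across and 4 down.
B1 = 8 − 6 = 2 completes the 8 across.
A2 = 4 − 1 = 3 completes the 4 down.
B2 = 17 − 12 = 5 completes the 17 across.

5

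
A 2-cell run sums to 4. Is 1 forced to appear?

The only way to make 4 from 2 distinct digits is {1,3}, which contains 1.

Yes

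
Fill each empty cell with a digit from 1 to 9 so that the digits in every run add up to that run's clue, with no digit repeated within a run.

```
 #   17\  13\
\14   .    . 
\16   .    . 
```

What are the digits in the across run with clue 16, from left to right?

9, 7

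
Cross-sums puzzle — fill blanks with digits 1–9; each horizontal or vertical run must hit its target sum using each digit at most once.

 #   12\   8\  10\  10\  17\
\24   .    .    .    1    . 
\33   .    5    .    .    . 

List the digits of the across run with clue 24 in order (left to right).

17 in 2 cells must be {8,9}.
R1C2 = 8 − 5 = 3 completes the 8 down.
R2C4 = 10 − 1 = 9 completes the 10 down.
Given what's placed, R2C5 must be 8 to fit the 33 across and 17 down.
R1C5 = 17 − 8 = 9 completes the 17 down.
No cell is forced outright now. R2C1 can only be 4 or 7 (the digits allowed by both its 33 across and its 12 down). If R2C1 = 4: then R1C1 would have to be in {4,5,6,7} for the 24 across but in {8} for the 12 down — contradiction. So R2C1 = 7.
R1C1 = 12 − 7 = 5 completes the 12 down.
R1C3 = 24 − 18 = 6 completes the 24 across.

5 3 6 1 9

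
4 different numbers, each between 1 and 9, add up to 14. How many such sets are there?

4 distinct digits from 1–9 sum between 10 and 30.
Enumerating: {1,2,3,8}, {1,2,4,7}, {1,2,5,6}, {1,3,4,6}, {2,3,4,5}.

5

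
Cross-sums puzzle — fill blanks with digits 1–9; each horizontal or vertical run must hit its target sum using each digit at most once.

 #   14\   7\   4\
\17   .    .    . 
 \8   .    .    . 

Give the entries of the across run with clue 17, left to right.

9, 5, 3

4 in 2 cells must be {1,3}.
The 8 across and the 14 down share only 5, so R2C1 = 5.
Given what's placed, R2C3 must be 1 to fit the 8 across and 4 down.
R1C1 = 14 − 5 = 9 completes the 14 down.
R1C3 = 4 − 1 = 3 completes the 4 down.
R2C2 = 8 − 6 = 2 completes the 8 across.
R1C2 = 17 − 12 = 5 completes the 17 across.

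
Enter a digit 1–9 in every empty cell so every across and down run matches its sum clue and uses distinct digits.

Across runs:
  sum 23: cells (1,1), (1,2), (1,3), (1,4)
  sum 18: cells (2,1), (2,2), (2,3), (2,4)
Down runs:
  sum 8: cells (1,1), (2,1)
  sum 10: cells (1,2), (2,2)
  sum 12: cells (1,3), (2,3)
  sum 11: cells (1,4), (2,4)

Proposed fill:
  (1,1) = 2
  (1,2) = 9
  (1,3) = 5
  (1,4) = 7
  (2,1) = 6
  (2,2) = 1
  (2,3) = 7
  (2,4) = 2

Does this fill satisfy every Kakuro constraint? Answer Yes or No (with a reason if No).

No — the down run (1,4)–(2,4) sums to 9, not 11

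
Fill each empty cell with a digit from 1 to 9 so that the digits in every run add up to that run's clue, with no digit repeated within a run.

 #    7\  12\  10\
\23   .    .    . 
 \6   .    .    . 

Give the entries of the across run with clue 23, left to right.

23 in 3 cells must be {6,8,9}; 6 in 3 cells must be {1,2,3}.
The 23 across and the 7 down share only 6, so R1C1 = 6.
R2C1 = 7 − 6 = 1 completes the 7 down.
Given what's placed, R2C2 must be 3 to fit the 6 across and 12 down.
R2C3 = 6 − 4 = 2 completes the 6 across.
R1C2 = 12 − 3 = 9 completes the 12 down.
R1C3 = 23 − 15 = 8 completes the 23 across.

6 9 8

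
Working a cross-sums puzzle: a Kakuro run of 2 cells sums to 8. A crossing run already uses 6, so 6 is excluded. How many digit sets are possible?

2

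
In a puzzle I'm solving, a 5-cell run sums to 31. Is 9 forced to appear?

Every partition of 31 into 5 distinct digits includes 9: {1,6,7,8,9}, {2,5,7,8,9}, {3,4,7,8,9}, {3,5,6,8,9}, {4,5,6,7,9}.

Yes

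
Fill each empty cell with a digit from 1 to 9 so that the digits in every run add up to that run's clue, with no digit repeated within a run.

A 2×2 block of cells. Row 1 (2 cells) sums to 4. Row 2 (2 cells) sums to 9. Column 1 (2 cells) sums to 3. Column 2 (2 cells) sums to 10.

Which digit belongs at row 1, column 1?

1

4 in 2 cells must be {1,3}; 3 in 2 cells must be {1,2}.
The 4 across and the 3 down share only 1, so (1,1) = 1.
(1,2) = 4 − 1 = 3 completes the 4 across.
(2,1) = 3 − 1 = 2 completes the 3 down.
(2,2) = 9 − 2 = 7 completes the 9 across.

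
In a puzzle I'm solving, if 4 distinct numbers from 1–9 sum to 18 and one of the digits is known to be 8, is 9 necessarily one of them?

Counterexample: {1,2,7,8} sums to 18 under that restriction without using 9.

No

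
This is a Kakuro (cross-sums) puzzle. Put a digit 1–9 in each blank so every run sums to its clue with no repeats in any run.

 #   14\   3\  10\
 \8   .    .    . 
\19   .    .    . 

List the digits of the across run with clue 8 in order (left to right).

5, 1, 2

3 in 2 cells must be {1,2}.
The 8 across and the 14 down share only 5, so R1C1 = 5.
R2C1 = 14 − 5 = 9 completes the 14 down.
Given what's placed, R2C2 must be 2 to fit the 19 across and 3 down.
R2C3 = 19 − 11 = 8 completes the 19 across.
R1C2 = 3 − 2 = 1 completes the 3 down.
R1C3 = 8 − 6 = 2 completes the 8 across.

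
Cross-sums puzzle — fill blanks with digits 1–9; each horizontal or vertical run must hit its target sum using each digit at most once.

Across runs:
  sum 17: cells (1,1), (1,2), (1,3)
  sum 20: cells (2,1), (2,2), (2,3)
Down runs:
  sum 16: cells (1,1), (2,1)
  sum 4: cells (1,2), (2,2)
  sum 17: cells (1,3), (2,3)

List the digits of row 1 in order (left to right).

16 in 2 cells must be {7,9}; 4 in 2 cells must be {1,3}; 17 in 2 cells must be {8,9}.
The 20 across and the 4 down share only 3, so (2,2) = 3.
(1,2) = 4 − 3 = 1 completes the 4 down.
Given what's placed, (1,3) must be 9 to fit the 17 across and 17 down.
(2,1) = 9: the only remaining digit allowed by both the 20 across and the 16 down.
(2,3) = 20 − 12 = 8 completes the 20 across.
(1,1) = 17 − 10 = 7 completes the 17 across.

7 1 9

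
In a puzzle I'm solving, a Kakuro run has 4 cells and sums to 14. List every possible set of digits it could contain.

{1,2,3,8}; {1,2,4,7}; {1,2,5,6}; {1,3,4,6}; {2,3,4,5}

4 distinct digits from 1–9 sum between 10 and 30.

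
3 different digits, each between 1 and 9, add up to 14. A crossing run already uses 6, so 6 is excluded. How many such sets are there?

3 distinct digits from 1–9 sum between 6 and 24.
Dropping sets that contain 6.
Enumerating: {1,4,9}, {1,5,8}, {2,3,9}, {2,4,8}, {2,5,7}, {3,4,7}.

6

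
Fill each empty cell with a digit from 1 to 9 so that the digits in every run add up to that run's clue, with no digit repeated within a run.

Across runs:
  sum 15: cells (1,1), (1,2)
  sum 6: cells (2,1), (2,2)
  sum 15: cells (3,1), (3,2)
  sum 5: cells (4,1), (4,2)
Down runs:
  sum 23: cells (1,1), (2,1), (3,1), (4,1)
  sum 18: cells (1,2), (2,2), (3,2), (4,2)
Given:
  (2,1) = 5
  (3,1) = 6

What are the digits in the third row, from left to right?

(2,2) = 6 − 5 = 1 completes the 6 across.
(3,2) = 15 − 6 = 9 completes the 15 across.
Given what's placed, (1,2) must be 6 to fit the 15 across and 18 down.
(4,2) = 18 − 16 = 2 completes the 18 down.
(1,1) = 15 − 6 = 9 completes the 15 across.
(4,1) = 5 − 2 = 3 completes the 5 across.

6, 9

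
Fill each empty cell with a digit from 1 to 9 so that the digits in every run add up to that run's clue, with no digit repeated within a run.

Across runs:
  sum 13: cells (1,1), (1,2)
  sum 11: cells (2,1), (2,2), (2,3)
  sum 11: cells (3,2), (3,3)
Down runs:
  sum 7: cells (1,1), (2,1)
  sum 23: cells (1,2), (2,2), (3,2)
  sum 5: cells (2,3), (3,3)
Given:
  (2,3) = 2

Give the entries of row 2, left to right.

3 6 2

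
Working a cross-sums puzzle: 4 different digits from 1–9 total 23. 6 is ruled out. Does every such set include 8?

No

Counterexample: {2,5,7,9} sums to 23 under that restriction without using 8.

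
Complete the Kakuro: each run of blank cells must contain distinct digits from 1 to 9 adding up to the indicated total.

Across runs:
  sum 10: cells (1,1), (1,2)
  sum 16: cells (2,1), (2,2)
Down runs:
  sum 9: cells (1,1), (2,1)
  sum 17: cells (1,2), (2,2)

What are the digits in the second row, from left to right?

16 in 2 cells must be {7,9}; 17 in 2 cells must be {8,9}.
The 16 across and the 9 down share only 7, so (2,1) = 7.
(2,2) = 16 − 7 = 9 completes the 16 across.
(1,1) = 9 − 7 = 2 completes the 9 down.
(1,2) = 10 − 2 = 8 completes the 10 across.

7 9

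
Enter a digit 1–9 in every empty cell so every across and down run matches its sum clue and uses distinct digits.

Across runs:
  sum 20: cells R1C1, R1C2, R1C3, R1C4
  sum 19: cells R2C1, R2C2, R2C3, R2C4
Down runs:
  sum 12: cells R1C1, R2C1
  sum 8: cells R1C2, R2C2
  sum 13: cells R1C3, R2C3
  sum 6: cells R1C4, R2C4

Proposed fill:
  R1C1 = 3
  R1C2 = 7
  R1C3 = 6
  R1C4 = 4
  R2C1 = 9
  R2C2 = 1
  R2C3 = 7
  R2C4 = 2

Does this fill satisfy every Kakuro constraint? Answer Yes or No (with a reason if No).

Yes

Across: 3+7+6+4=20; 9+1+7+2=19. Down: 3+9=12; 7+1=8; 6+7=13; 4+2=6. No digit repeats within any run.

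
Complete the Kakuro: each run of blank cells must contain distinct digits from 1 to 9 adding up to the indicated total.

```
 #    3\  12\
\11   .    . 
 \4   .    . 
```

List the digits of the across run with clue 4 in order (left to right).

1 3

4 in 2 cells must be {1,3}; 3 in 2 cells must be {1,2}.
The 11 across and the 3 down share only 2, so R1C1 = 2.
R1C2 = 11 − 2 = 9 completes the 11 across.
R2C1 = 3 − 2 = 1 completes the 3 down.
R2C2 = 4 − 1 = 3 completes the 4 across.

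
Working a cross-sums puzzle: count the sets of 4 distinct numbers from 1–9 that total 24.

8

4 distinct digits from 1–9 sum between 10 and 30.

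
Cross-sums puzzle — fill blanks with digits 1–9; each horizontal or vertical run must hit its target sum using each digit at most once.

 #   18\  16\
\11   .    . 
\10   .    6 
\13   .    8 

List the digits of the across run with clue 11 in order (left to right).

R1C2 = 16 − 14 = 2 completes the 16 down.
R2C1 = 10 − 6 = 4 completes the 10 across.
R3C1 = 13 − 8 = 5 completes the 13 across.
R1C1 = 11 − 2 = 9 completes the 11 across.

9 2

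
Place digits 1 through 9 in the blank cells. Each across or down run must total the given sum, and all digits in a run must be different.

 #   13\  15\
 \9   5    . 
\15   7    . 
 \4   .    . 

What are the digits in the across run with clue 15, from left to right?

7, 8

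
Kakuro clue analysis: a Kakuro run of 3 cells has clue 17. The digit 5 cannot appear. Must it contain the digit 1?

Counterexample: {2,6,9} sums to 17 under that restriction without using 1.

No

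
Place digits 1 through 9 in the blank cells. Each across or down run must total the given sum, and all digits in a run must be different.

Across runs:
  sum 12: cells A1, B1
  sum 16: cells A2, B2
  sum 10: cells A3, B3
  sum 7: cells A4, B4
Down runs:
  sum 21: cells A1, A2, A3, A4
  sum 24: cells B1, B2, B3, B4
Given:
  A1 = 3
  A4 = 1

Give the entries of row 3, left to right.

8 2

16 in 2 cells must be {7,9}.
B1 = 12 − 3 = 9 completes the 12 across.
A2 = 9: the only remaining digit allowed by both the 16 across and the 21 down.
B2 = 16 − 9 = 7 completes the 16 across.
A3 = 21 − 13 = 8 completes the 21 down.
B3 = 10 − 8 = 2 completes the 10 across.
B4 = 7 − 1 = 6 completes the 7 across.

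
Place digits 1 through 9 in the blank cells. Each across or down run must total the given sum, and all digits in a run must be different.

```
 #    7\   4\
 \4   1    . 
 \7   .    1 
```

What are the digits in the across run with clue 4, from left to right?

4 in 2 cells must be {1,3}.
R1C2 = 4 − 1 = 3 completes the 4 across.
R2C1 = 7 − 1 = 6 completes the 7 across.

1 3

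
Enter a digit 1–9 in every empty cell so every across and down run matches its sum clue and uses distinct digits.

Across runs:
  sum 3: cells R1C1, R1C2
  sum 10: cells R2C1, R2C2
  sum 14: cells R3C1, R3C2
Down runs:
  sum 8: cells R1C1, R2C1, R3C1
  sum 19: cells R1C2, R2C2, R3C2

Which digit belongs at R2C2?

8

3 in 2 cells must be {1,2}.
The 3 across and the 19 down share only 2, so R1C2 = 2.
The 14 across and the 8 down share only 5, so R3C1 = 5.
R3C2 = 14 − 5 = 9 completes the 14 across.
R1C1 = 3 − 2 = 1 completes the 3 across.
R2C1 = 8 − 6 = 2 completes the 8 down.
R2C2 = 10 − 2 = 8 completes the 10 across.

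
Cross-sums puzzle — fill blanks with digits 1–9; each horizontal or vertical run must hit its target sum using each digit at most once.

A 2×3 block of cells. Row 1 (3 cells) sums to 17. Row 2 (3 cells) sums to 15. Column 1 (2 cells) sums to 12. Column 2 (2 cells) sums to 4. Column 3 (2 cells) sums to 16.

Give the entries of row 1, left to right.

7 1 9

4 in 2 cells must be {1,3}; 16 in 2 cells must be {7,9}.
Nothing is forced directly, so branch on (1,2), whose candidates are 1 or 3. If (1,2) = 3: that forces (1,3) = 9, (2,2) = 1, after which (2,3) would have to be in {5,6,8,9} for the 15 across but in {7} for the 16 down — contradiction. So (1,2) = 1.
(2,2) = 4 − 1 = 3 completes the 4 down.
Given what's placed, (2,3) must be 7 to fit the 15 across and 16 down.
(1,3) = 16 − 7 = 9 completes the 16 down.
(2,1) = 15 − 10 = 5 completes the 15 across.
(1,1) = 17 − 10 = 7 completes the 17 across.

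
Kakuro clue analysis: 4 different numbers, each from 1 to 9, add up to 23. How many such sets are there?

9

4 distinct digits from 1–9 sum between 10 and 30.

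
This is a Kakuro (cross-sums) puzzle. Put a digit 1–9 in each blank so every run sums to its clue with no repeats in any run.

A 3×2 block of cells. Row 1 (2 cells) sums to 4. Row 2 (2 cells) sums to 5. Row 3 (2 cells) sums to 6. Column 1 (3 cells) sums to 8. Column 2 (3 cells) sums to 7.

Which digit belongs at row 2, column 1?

1

4 in 2 cells must be {1,3}; 7 in 3 cells must be {1,2,4}.
The 4 across and the 7 down share only 1, so (1,2) = 1.
(1,1) = 4 − 1 = 3 completes the 4 across.
Nothing is forced directly, so branch on (2,1), whose candidates are 1 or 4. If (2,1) = 4: then (2,2) would have to be in {1} for the 5 across but in {2,4} for the 7 down — contradiction. So (2,1) = 1.
(2,2) = 5 − 1 = 4 completes the 5 across.
(3,1) = 8 − 4 = 4 completes the 8 down.
(3,2) = 6 − 4 = 2 completes the 6 across.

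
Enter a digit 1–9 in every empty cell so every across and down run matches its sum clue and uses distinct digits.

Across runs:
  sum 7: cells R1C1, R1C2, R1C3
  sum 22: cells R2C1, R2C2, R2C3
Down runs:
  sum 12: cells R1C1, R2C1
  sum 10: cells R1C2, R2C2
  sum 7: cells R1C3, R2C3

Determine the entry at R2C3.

7 in 3 cells must be {1,2,4}.
The 7 across and the 12 down share only 4, so R1C1 = 4.
R2C1 = 12 − 4 = 8 completes the 12 down.
Given what's placed, R2C2 must be 9 to fit the 22 across and 10 down.
R2C3 = 22 − 17 = 5 completes the 22 across.
R1C2 = 10 − 9 = 1 completes the 10 down.
R1C3 = 7 − 5 = 2 completes the 7 across.

5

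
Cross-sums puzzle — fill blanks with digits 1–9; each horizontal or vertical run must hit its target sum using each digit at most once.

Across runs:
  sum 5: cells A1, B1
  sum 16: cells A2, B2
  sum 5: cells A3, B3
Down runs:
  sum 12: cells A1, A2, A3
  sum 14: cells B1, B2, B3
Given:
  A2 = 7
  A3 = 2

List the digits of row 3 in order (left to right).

16 in 2 cells must be {7,9}.
A1 = 12 − 9 = 3 completes the 12 down.
B1 = 5 − 3 = 2 completes the 5 across.
B2 = 16 − 7 = 9 completes the 16 across.
B3 = 5 − 2 = 3 completes the 5 across.

2 3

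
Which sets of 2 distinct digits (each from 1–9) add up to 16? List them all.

2 distinct digits from 1–9 sum between 3 and 17.
Only one set works: {7,9}.

{7,9}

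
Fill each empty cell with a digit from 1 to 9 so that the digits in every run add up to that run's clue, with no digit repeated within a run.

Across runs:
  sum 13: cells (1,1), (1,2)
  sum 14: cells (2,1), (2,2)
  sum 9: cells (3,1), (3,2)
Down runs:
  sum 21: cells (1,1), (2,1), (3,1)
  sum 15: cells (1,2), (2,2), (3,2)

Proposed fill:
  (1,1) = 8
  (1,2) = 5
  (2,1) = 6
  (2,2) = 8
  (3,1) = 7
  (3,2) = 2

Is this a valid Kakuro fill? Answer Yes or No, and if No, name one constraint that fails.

Yes

Across: 8+5=13; 6+8=14; 7+2=9. Down: 8+6+7=21; 5+8+2=15. No digit repeats within any run.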